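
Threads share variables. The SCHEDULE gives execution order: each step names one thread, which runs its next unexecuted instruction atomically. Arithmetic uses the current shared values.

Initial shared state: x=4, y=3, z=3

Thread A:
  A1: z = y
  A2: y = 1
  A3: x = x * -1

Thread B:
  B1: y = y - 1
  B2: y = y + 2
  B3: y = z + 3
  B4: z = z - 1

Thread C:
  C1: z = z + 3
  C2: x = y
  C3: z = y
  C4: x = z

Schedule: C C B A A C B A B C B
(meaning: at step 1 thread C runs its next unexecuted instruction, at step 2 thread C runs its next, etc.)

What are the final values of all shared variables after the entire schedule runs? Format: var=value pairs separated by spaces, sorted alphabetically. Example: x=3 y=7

Step 1: thread C executes C1 (z = z + 3). Shared: x=4 y=3 z=6. PCs: A@0 B@0 C@1
Step 2: thread C executes C2 (x = y). Shared: x=3 y=3 z=6. PCs: A@0 B@0 C@2
Step 3: thread B executes B1 (y = y - 1). Shared: x=3 y=2 z=6. PCs: A@0 B@1 C@2
Step 4: thread A executes A1 (z = y). Shared: x=3 y=2 z=2. PCs: A@1 B@1 C@2
Step 5: thread A executes A2 (y = 1). Shared: x=3 y=1 z=2. PCs: A@2 B@1 C@2
Step 6: thread C executes C3 (z = y). Shared: x=3 y=1 z=1. PCs: A@2 B@1 C@3
Step 7: thread B executes B2 (y = y + 2). Shared: x=3 y=3 z=1. PCs: A@2 B@2 C@3
Step 8: thread A executes A3 (x = x * -1). Shared: x=-3 y=3 z=1. PCs: A@3 B@2 C@3
Step 9: thread B executes B3 (y = z + 3). Shared: x=-3 y=4 z=1. PCs: A@3 B@3 C@3
Step 10: thread C executes C4 (x = z). Shared: x=1 y=4 z=1. PCs: A@3 B@3 C@4
Step 11: thread B executes B4 (z = z - 1). Shared: x=1 y=4 z=0. PCs: A@3 B@4 C@4

Answer: x=1 y=4 z=0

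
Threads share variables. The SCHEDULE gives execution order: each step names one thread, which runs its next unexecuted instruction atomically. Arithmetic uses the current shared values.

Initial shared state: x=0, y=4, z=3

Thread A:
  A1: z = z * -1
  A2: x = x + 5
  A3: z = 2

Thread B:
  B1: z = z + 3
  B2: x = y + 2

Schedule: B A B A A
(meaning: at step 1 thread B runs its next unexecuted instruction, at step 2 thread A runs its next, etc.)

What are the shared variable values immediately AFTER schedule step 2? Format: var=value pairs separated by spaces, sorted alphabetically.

Answer: x=0 y=4 z=-6

Derivation:
Step 1: thread B executes B1 (z = z + 3). Shared: x=0 y=4 z=6. PCs: A@0 B@1
Step 2: thread A executes A1 (z = z * -1). Shared: x=0 y=4 z=-6. PCs: A@1 B@1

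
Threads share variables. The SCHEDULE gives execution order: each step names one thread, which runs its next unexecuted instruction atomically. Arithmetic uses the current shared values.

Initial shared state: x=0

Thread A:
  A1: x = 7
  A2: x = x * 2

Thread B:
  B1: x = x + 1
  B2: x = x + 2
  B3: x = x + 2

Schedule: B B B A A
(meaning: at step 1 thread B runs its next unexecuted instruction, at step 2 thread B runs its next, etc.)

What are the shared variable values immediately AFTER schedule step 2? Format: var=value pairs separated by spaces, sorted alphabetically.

Step 1: thread B executes B1 (x = x + 1). Shared: x=1. PCs: A@0 B@1
Step 2: thread B executes B2 (x = x + 2). Shared: x=3. PCs: A@0 B@2

Answer: x=3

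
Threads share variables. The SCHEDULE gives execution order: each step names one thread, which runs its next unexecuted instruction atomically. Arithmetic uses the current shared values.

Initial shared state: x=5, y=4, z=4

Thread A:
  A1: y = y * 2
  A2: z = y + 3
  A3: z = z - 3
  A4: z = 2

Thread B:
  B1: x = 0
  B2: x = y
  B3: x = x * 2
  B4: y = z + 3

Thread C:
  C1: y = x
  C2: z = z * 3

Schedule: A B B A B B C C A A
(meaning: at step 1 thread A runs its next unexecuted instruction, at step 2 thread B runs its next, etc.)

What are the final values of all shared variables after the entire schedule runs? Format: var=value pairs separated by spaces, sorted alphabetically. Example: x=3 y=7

Step 1: thread A executes A1 (y = y * 2). Shared: x=5 y=8 z=4. PCs: A@1 B@0 C@0
Step 2: thread B executes B1 (x = 0). Shared: x=0 y=8 z=4. PCs: A@1 B@1 C@0
Step 3: thread B executes B2 (x = y). Shared: x=8 y=8 z=4. PCs: A@1 B@2 C@0
Step 4: thread A executes A2 (z = y + 3). Shared: x=8 y=8 z=11. PCs: A@2 B@2 C@0
Step 5: thread B executes B3 (x = x * 2). Shared: x=16 y=8 z=11. PCs: A@2 B@3 C@0
Step 6: thread B executes B4 (y = z + 3). Shared: x=16 y=14 z=11. PCs: A@2 B@4 C@0
Step 7: thread C executes C1 (y = x). Shared: x=16 y=16 z=11. PCs: A@2 B@4 C@1
Step 8: thread C executes C2 (z = z * 3). Shared: x=16 y=16 z=33. PCs: A@2 B@4 C@2
Step 9: thread A executes A3 (z = z - 3). Shared: x=16 y=16 z=30. PCs: A@3 B@4 C@2
Step 10: thread A executes A4 (z = 2). Shared: x=16 y=16 z=2. PCs: A@4 B@4 C@2

Answer: x=16 y=16 z=2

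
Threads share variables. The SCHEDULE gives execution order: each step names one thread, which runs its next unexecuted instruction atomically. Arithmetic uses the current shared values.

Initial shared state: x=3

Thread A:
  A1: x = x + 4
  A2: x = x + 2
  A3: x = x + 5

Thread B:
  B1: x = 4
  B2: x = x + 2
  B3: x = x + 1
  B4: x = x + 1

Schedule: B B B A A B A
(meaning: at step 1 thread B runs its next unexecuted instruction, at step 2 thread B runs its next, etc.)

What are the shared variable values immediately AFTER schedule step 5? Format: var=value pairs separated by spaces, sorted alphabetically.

Answer: x=13

Derivation:
Step 1: thread B executes B1 (x = 4). Shared: x=4. PCs: A@0 B@1
Step 2: thread B executes B2 (x = x + 2). Shared: x=6. PCs: A@0 B@2
Step 3: thread B executes B3 (x = x + 1). Shared: x=7. PCs: A@0 B@3
Step 4: thread A executes A1 (x = x + 4). Shared: x=11. PCs: A@1 B@3
Step 5: thread A executes A2 (x = x + 2). Shared: x=13. PCs: A@2 B@3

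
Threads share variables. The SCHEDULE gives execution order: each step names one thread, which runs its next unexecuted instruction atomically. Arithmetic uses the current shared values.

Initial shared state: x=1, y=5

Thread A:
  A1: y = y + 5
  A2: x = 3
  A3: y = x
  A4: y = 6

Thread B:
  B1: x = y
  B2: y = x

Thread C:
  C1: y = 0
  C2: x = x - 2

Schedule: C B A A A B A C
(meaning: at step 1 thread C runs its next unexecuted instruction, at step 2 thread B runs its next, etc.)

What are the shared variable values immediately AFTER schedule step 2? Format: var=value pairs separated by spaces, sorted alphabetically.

Answer: x=0 y=0

Derivation:
Step 1: thread C executes C1 (y = 0). Shared: x=1 y=0. PCs: A@0 B@0 C@1
Step 2: thread B executes B1 (x = y). Shared: x=0 y=0. PCs: A@0 B@1 C@1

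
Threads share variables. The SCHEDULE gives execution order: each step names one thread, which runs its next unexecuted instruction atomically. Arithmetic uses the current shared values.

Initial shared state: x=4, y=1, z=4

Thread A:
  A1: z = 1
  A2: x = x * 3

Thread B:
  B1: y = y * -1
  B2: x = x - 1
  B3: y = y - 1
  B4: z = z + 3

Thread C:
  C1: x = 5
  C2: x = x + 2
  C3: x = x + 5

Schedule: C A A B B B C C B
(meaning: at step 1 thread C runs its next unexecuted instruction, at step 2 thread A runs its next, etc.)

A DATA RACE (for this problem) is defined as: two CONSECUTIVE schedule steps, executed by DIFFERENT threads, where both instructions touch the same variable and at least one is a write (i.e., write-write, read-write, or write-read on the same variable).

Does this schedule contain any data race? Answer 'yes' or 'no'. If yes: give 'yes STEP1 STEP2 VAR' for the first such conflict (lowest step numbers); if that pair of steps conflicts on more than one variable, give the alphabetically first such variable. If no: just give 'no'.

Answer: no

Derivation:
Steps 1,2: C(r=-,w=x) vs A(r=-,w=z). No conflict.
Steps 2,3: same thread (A). No race.
Steps 3,4: A(r=x,w=x) vs B(r=y,w=y). No conflict.
Steps 4,5: same thread (B). No race.
Steps 5,6: same thread (B). No race.
Steps 6,7: B(r=y,w=y) vs C(r=x,w=x). No conflict.
Steps 7,8: same thread (C). No race.
Steps 8,9: C(r=x,w=x) vs B(r=z,w=z). No conflict.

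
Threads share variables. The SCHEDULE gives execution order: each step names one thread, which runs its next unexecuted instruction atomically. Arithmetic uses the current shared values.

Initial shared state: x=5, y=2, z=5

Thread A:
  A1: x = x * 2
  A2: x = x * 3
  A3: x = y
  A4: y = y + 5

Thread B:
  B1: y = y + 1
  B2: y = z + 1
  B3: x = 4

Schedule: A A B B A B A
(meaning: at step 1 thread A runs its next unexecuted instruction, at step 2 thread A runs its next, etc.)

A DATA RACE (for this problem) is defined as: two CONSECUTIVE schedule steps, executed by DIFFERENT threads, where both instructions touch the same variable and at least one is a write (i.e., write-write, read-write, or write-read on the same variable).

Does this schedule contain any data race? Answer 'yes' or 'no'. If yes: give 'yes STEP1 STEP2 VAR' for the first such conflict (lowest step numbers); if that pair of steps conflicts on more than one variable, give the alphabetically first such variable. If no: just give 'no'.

Answer: yes 4 5 y

Derivation:
Steps 1,2: same thread (A). No race.
Steps 2,3: A(r=x,w=x) vs B(r=y,w=y). No conflict.
Steps 3,4: same thread (B). No race.
Steps 4,5: B(y = z + 1) vs A(x = y). RACE on y (W-R).
Steps 5,6: A(x = y) vs B(x = 4). RACE on x (W-W).
Steps 6,7: B(r=-,w=x) vs A(r=y,w=y). No conflict.
First conflict at steps 4,5.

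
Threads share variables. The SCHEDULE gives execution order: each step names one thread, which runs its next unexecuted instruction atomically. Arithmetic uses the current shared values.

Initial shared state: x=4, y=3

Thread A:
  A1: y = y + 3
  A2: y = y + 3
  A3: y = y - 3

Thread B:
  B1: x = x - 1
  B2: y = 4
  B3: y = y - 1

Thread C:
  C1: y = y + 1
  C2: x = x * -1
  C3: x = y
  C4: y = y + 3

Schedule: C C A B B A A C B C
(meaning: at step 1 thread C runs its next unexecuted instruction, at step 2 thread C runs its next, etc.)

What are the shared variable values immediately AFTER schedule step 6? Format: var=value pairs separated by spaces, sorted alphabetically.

Step 1: thread C executes C1 (y = y + 1). Shared: x=4 y=4. PCs: A@0 B@0 C@1
Step 2: thread C executes C2 (x = x * -1). Shared: x=-4 y=4. PCs: A@0 B@0 C@2
Step 3: thread A executes A1 (y = y + 3). Shared: x=-4 y=7. PCs: A@1 B@0 C@2
Step 4: thread B executes B1 (x = x - 1). Shared: x=-5 y=7. PCs: A@1 B@1 C@2
Step 5: thread B executes B2 (y = 4). Shared: x=-5 y=4. PCs: A@1 B@2 C@2
Step 6: thread A executes A2 (y = y + 3). Shared: x=-5 y=7. PCs: A@2 B@2 C@2

Answer: x=-5 y=7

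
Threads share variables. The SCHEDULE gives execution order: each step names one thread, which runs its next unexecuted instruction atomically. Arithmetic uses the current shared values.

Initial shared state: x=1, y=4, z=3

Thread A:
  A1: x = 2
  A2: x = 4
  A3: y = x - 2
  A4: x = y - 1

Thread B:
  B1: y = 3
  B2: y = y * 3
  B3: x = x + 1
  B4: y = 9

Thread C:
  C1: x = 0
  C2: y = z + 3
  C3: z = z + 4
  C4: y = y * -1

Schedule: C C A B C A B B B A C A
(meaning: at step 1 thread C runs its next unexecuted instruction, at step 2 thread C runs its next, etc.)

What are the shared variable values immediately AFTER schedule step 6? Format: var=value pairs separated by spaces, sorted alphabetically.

Answer: x=4 y=3 z=7

Derivation:
Step 1: thread C executes C1 (x = 0). Shared: x=0 y=4 z=3. PCs: A@0 B@0 C@1
Step 2: thread C executes C2 (y = z + 3). Shared: x=0 y=6 z=3. PCs: A@0 B@0 C@2
Step 3: thread A executes A1 (x = 2). Shared: x=2 y=6 z=3. PCs: A@1 B@0 C@2
Step 4: thread B executes B1 (y = 3). Shared: x=2 y=3 z=3. PCs: A@1 B@1 C@2
Step 5: thread C executes C3 (z = z + 4). Shared: x=2 y=3 z=7. PCs: A@1 B@1 C@3
Step 6: thread A executes A2 (x = 4). Shared: x=4 y=3 z=7. PCs: A@2 B@1 C@3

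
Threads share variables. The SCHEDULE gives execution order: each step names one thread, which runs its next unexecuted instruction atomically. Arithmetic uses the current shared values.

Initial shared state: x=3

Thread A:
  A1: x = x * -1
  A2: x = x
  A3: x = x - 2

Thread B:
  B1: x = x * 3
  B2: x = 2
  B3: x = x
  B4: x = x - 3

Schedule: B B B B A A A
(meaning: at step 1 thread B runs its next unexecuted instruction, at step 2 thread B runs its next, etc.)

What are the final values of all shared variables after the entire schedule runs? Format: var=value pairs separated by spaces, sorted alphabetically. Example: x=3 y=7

Step 1: thread B executes B1 (x = x * 3). Shared: x=9. PCs: A@0 B@1
Step 2: thread B executes B2 (x = 2). Shared: x=2. PCs: A@0 B@2
Step 3: thread B executes B3 (x = x). Shared: x=2. PCs: A@0 B@3
Step 4: thread B executes B4 (x = x - 3). Shared: x=-1. PCs: A@0 B@4
Step 5: thread A executes A1 (x = x * -1). Shared: x=1. PCs: A@1 B@4
Step 6: thread A executes A2 (x = x). Shared: x=1. PCs: A@2 B@4
Step 7: thread A executes A3 (x = x - 2). Shared: x=-1. PCs: A@3 B@4

Answer: x=-1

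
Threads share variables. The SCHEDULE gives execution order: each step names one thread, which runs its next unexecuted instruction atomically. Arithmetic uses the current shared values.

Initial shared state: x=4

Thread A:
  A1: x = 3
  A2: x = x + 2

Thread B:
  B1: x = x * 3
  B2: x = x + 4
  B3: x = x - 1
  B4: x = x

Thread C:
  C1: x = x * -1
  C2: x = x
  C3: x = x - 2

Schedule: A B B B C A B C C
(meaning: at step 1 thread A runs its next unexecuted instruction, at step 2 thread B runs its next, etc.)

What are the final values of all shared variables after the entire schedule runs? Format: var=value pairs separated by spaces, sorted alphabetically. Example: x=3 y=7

Answer: x=-12

Derivation:
Step 1: thread A executes A1 (x = 3). Shared: x=3. PCs: A@1 B@0 C@0
Step 2: thread B executes B1 (x = x * 3). Shared: x=9. PCs: A@1 B@1 C@0
Step 3: thread B executes B2 (x = x + 4). Shared: x=13. PCs: A@1 B@2 C@0
Step 4: thread B executes B3 (x = x - 1). Shared: x=12. PCs: A@1 B@3 C@0
Step 5: thread C executes C1 (x = x * -1). Shared: x=-12. PCs: A@1 B@3 C@1
Step 6: thread A executes A2 (x = x + 2). Shared: x=-10. PCs: A@2 B@3 C@1
Step 7: thread B executes B4 (x = x). Shared: x=-10. PCs: A@2 B@4 C@1
Step 8: thread C executes C2 (x = x). Shared: x=-10. PCs: A@2 B@4 C@2
Step 9: thread C executes C3 (x = x - 2). Shared: x=-12. PCs: A@2 B@4 C@3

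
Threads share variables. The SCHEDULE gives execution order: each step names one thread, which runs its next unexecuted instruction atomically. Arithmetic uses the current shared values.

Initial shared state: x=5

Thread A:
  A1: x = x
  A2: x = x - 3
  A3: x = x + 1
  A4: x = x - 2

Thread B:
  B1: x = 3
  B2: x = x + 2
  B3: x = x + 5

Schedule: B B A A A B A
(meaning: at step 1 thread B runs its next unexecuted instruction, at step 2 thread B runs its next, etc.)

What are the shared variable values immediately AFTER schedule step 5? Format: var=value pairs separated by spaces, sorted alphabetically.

Answer: x=3

Derivation:
Step 1: thread B executes B1 (x = 3). Shared: x=3. PCs: A@0 B@1
Step 2: thread B executes B2 (x = x + 2). Shared: x=5. PCs: A@0 B@2
Step 3: thread A executes A1 (x = x). Shared: x=5. PCs: A@1 B@2
Step 4: thread A executes A2 (x = x - 3). Shared: x=2. PCs: A@2 B@2
Step 5: thread A executes A3 (x = x + 1). Shared: x=3. PCs: A@3 B@2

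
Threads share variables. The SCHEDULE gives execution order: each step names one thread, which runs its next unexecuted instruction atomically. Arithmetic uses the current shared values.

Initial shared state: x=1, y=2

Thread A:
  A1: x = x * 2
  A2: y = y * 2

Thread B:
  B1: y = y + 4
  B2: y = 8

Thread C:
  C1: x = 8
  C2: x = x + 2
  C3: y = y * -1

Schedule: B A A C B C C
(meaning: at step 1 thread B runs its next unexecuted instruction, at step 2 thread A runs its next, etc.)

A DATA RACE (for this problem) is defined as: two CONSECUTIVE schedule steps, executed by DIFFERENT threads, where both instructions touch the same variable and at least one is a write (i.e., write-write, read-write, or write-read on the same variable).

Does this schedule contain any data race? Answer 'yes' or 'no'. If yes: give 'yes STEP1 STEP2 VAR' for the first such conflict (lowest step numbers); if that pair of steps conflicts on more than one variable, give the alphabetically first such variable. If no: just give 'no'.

Steps 1,2: B(r=y,w=y) vs A(r=x,w=x). No conflict.
Steps 2,3: same thread (A). No race.
Steps 3,4: A(r=y,w=y) vs C(r=-,w=x). No conflict.
Steps 4,5: C(r=-,w=x) vs B(r=-,w=y). No conflict.
Steps 5,6: B(r=-,w=y) vs C(r=x,w=x). No conflict.
Steps 6,7: same thread (C). No race.

Answer: no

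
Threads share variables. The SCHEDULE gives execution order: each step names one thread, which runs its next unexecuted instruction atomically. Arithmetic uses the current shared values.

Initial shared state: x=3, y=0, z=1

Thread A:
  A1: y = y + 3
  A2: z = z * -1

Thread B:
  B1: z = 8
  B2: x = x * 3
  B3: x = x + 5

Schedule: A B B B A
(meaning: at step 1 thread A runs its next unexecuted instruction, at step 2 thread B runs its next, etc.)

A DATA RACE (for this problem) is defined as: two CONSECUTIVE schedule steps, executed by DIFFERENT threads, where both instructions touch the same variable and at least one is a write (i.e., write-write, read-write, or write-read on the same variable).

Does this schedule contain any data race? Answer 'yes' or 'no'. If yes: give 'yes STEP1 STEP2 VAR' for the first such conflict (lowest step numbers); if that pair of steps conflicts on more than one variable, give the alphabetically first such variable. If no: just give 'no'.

Answer: no

Derivation:
Steps 1,2: A(r=y,w=y) vs B(r=-,w=z). No conflict.
Steps 2,3: same thread (B). No race.
Steps 3,4: same thread (B). No race.
Steps 4,5: B(r=x,w=x) vs A(r=z,w=z). No conflict.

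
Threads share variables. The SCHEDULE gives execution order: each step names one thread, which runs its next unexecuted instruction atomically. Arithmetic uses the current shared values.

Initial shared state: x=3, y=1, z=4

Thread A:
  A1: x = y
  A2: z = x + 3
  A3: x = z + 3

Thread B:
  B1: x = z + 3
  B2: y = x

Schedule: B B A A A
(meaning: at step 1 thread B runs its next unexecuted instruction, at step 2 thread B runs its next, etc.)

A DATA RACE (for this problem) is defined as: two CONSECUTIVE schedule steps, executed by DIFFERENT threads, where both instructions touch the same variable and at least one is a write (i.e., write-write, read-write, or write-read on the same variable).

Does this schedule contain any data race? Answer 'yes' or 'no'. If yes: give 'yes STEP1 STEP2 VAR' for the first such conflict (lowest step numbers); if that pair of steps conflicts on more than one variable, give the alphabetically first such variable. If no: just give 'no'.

Answer: yes 2 3 x

Derivation:
Steps 1,2: same thread (B). No race.
Steps 2,3: B(y = x) vs A(x = y). RACE on x (R-W), y (W-R). Multiple vars; alphabetically first is x.
Steps 3,4: same thread (A). No race.
Steps 4,5: same thread (A). No race.
First conflict at steps 2,3.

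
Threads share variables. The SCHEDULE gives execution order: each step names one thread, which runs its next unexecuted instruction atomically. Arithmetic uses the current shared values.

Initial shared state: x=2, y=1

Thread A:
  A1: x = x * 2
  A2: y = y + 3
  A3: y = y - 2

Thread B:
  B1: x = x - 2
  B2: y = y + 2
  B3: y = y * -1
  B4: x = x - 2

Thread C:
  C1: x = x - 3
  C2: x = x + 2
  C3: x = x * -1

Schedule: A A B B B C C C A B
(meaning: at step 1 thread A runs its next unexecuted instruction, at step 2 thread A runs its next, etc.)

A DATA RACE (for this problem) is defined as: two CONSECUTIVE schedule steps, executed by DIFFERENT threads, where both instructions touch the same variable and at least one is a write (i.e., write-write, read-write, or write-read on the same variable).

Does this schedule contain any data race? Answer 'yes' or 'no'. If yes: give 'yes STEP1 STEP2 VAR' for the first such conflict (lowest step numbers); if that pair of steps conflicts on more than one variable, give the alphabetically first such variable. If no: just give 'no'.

Answer: no

Derivation:
Steps 1,2: same thread (A). No race.
Steps 2,3: A(r=y,w=y) vs B(r=x,w=x). No conflict.
Steps 3,4: same thread (B). No race.
Steps 4,5: same thread (B). No race.
Steps 5,6: B(r=y,w=y) vs C(r=x,w=x). No conflict.
Steps 6,7: same thread (C). No race.
Steps 7,8: same thread (C). No race.
Steps 8,9: C(r=x,w=x) vs A(r=y,w=y). No conflict.
Steps 9,10: A(r=y,w=y) vs B(r=x,w=x). No conflict.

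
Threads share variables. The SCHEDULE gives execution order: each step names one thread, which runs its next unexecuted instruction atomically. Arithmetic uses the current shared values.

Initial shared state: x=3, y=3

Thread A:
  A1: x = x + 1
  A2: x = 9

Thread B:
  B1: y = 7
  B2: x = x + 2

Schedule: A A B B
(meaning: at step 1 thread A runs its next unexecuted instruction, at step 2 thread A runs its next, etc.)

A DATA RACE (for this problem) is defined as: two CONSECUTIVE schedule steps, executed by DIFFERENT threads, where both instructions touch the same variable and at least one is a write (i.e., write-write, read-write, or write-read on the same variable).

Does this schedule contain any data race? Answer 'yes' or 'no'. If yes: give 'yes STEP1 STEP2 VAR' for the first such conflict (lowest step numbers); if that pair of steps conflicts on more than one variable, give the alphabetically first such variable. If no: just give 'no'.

Answer: no

Derivation:
Steps 1,2: same thread (A). No race.
Steps 2,3: A(r=-,w=x) vs B(r=-,w=y). No conflict.
Steps 3,4: same thread (B). No race.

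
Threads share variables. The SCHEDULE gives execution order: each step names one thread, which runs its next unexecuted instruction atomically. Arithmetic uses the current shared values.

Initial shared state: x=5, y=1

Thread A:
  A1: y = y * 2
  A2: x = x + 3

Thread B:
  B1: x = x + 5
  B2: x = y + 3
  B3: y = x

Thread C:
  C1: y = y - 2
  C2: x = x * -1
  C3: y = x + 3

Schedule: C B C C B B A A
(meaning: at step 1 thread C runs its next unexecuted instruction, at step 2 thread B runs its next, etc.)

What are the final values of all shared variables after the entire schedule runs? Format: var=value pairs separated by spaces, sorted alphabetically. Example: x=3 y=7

Answer: x=-1 y=-8

Derivation:
Step 1: thread C executes C1 (y = y - 2). Shared: x=5 y=-1. PCs: A@0 B@0 C@1
Step 2: thread B executes B1 (x = x + 5). Shared: x=10 y=-1. PCs: A@0 B@1 C@1
Step 3: thread C executes C2 (x = x * -1). Shared: x=-10 y=-1. PCs: A@0 B@1 C@2
Step 4: thread C executes C3 (y = x + 3). Shared: x=-10 y=-7. PCs: A@0 B@1 C@3
Step 5: thread B executes B2 (x = y + 3). Shared: x=-4 y=-7. PCs: A@0 B@2 C@3
Step 6: thread B executes B3 (y = x). Shared: x=-4 y=-4. PCs: A@0 B@3 C@3
Step 7: thread A executes A1 (y = y * 2). Shared: x=-4 y=-8. PCs: A@1 B@3 C@3
Step 8: thread A executes A2 (x = x + 3). Shared: x=-1 y=-8. PCs: A@2 B@3 C@3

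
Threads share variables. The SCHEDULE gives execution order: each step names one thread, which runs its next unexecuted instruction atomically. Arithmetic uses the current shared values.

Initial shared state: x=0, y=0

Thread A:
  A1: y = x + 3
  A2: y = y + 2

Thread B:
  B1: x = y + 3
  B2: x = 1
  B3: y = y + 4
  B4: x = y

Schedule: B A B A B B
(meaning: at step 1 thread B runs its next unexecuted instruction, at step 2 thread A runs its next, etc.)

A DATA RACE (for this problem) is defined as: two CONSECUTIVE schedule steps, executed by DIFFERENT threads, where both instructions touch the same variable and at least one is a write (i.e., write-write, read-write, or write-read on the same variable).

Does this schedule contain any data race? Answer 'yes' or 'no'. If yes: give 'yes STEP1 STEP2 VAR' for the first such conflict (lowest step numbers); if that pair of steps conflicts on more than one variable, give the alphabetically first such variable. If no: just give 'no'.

Answer: yes 1 2 x

Derivation:
Steps 1,2: B(x = y + 3) vs A(y = x + 3). RACE on x (W-R), y (R-W). Multiple vars; alphabetically first is x.
Steps 2,3: A(y = x + 3) vs B(x = 1). RACE on x (R-W).
Steps 3,4: B(r=-,w=x) vs A(r=y,w=y). No conflict.
Steps 4,5: A(y = y + 2) vs B(y = y + 4). RACE on y (W-W).
Steps 5,6: same thread (B). No race.
First conflict at steps 1,2.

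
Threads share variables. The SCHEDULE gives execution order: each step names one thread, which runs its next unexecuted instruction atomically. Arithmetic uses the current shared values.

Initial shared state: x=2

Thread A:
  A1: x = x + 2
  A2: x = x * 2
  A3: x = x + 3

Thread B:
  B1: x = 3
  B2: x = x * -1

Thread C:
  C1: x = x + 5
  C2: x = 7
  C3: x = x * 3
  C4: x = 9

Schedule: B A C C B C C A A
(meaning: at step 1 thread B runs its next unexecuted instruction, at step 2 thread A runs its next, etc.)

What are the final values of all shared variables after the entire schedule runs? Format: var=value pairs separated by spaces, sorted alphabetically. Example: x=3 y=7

Answer: x=21

Derivation:
Step 1: thread B executes B1 (x = 3). Shared: x=3. PCs: A@0 B@1 C@0
Step 2: thread A executes A1 (x = x + 2). Shared: x=5. PCs: A@1 B@1 C@0
Step 3: thread C executes C1 (x = x + 5). Shared: x=10. PCs: A@1 B@1 C@1
Step 4: thread C executes C2 (x = 7). Shared: x=7. PCs: A@1 B@1 C@2
Step 5: thread B executes B2 (x = x * -1). Shared: x=-7. PCs: A@1 B@2 C@2
Step 6: thread C executes C3 (x = x * 3). Shared: x=-21. PCs: A@1 B@2 C@3
Step 7: thread C executes C4 (x = 9). Shared: x=9. PCs: A@1 B@2 C@4
Step 8: thread A executes A2 (x = x * 2). Shared: x=18. PCs: A@2 B@2 C@4
Step 9: thread A executes A3 (x = x + 3). Shared: x=21. PCs: A@3 B@2 C@4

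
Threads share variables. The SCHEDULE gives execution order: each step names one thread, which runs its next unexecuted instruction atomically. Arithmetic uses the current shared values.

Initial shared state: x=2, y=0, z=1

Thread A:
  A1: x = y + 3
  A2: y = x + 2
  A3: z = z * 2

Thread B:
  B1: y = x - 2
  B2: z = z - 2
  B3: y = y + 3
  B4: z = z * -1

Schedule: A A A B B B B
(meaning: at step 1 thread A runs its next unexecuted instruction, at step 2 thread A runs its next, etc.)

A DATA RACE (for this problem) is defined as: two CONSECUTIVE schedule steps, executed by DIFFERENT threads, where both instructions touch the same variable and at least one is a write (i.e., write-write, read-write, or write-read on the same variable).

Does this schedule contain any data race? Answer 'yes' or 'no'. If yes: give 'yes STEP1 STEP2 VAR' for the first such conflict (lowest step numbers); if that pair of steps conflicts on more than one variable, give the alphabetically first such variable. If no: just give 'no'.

Steps 1,2: same thread (A). No race.
Steps 2,3: same thread (A). No race.
Steps 3,4: A(r=z,w=z) vs B(r=x,w=y). No conflict.
Steps 4,5: same thread (B). No race.
Steps 5,6: same thread (B). No race.
Steps 6,7: same thread (B). No race.

Answer: no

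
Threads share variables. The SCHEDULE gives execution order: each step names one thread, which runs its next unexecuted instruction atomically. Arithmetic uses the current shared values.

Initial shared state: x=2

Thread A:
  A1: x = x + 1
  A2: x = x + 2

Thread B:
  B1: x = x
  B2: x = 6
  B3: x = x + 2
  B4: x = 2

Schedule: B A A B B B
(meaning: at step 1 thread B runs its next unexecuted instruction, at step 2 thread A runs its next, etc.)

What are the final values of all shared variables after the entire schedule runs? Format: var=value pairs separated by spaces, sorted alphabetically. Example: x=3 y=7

Answer: x=2

Derivation:
Step 1: thread B executes B1 (x = x). Shared: x=2. PCs: A@0 B@1
Step 2: thread A executes A1 (x = x + 1). Shared: x=3. PCs: A@1 B@1
Step 3: thread A executes A2 (x = x + 2). Shared: x=5. PCs: A@2 B@1
Step 4: thread B executes B2 (x = 6). Shared: x=6. PCs: A@2 B@2
Step 5: thread B executes B3 (x = x + 2). Shared: x=8. PCs: A@2 B@3
Step 6: thread B executes B4 (x = 2). Shared: x=2. PCs: A@2 B@4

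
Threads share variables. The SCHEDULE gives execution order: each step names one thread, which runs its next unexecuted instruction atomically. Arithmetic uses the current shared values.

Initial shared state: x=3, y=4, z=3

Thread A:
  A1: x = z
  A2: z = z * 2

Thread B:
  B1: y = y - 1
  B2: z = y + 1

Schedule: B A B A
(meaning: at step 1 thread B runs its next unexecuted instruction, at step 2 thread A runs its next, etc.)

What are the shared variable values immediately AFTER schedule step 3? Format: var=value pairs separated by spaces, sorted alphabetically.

Answer: x=3 y=3 z=4

Derivation:
Step 1: thread B executes B1 (y = y - 1). Shared: x=3 y=3 z=3. PCs: A@0 B@1
Step 2: thread A executes A1 (x = z). Shared: x=3 y=3 z=3. PCs: A@1 B@1
Step 3: thread B executes B2 (z = y + 1). Shared: x=3 y=3 z=4. PCs: A@1 B@2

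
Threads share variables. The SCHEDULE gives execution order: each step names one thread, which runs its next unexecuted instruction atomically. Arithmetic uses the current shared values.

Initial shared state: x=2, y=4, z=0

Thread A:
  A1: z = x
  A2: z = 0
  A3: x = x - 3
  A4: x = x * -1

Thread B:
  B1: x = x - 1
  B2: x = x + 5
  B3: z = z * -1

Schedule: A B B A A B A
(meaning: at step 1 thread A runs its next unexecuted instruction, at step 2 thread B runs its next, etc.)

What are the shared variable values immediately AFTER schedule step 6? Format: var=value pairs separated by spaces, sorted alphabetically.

Step 1: thread A executes A1 (z = x). Shared: x=2 y=4 z=2. PCs: A@1 B@0
Step 2: thread B executes B1 (x = x - 1). Shared: x=1 y=4 z=2. PCs: A@1 B@1
Step 3: thread B executes B2 (x = x + 5). Shared: x=6 y=4 z=2. PCs: A@1 B@2
Step 4: thread A executes A2 (z = 0). Shared: x=6 y=4 z=0. PCs: A@2 B@2
Step 5: thread A executes A3 (x = x - 3). Shared: x=3 y=4 z=0. PCs: A@3 B@2
Step 6: thread B executes B3 (z = z * -1). Shared: x=3 y=4 z=0. PCs: A@3 B@3

Answer: x=3 y=4 z=0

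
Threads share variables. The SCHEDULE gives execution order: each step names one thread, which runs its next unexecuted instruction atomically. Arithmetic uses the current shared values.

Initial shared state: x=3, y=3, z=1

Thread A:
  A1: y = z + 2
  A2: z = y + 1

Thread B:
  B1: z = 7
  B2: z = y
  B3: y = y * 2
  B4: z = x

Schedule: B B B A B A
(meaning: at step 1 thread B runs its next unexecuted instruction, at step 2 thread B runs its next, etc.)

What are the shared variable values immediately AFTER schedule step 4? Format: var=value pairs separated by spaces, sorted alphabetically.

Answer: x=3 y=5 z=3

Derivation:
Step 1: thread B executes B1 (z = 7). Shared: x=3 y=3 z=7. PCs: A@0 B@1
Step 2: thread B executes B2 (z = y). Shared: x=3 y=3 z=3. PCs: A@0 B@2
Step 3: thread B executes B3 (y = y * 2). Shared: x=3 y=6 z=3. PCs: A@0 B@3
Step 4: thread A executes A1 (y = z + 2). Shared: x=3 y=5 z=3. PCs: A@1 B@3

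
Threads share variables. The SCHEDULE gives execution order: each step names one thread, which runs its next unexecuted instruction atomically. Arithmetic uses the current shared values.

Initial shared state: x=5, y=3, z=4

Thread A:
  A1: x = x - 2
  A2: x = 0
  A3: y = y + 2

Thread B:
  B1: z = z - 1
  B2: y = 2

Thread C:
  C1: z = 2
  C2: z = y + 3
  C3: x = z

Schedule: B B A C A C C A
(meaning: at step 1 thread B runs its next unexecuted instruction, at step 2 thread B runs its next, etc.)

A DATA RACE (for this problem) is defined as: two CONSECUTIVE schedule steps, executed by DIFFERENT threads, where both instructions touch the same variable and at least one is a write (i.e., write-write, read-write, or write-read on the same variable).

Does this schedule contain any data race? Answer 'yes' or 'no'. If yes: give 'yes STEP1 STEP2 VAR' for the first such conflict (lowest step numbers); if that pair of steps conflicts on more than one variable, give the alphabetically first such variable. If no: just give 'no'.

Answer: no

Derivation:
Steps 1,2: same thread (B). No race.
Steps 2,3: B(r=-,w=y) vs A(r=x,w=x). No conflict.
Steps 3,4: A(r=x,w=x) vs C(r=-,w=z). No conflict.
Steps 4,5: C(r=-,w=z) vs A(r=-,w=x). No conflict.
Steps 5,6: A(r=-,w=x) vs C(r=y,w=z). No conflict.
Steps 6,7: same thread (C). No race.
Steps 7,8: C(r=z,w=x) vs A(r=y,w=y). No conflict.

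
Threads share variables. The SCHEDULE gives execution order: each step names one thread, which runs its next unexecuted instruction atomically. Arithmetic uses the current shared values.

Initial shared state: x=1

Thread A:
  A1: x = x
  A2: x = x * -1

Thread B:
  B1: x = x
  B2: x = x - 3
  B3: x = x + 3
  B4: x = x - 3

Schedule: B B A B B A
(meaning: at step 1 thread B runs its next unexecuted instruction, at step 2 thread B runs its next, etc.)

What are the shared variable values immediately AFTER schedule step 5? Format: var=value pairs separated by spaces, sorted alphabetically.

Answer: x=-2

Derivation:
Step 1: thread B executes B1 (x = x). Shared: x=1. PCs: A@0 B@1
Step 2: thread B executes B2 (x = x - 3). Shared: x=-2. PCs: A@0 B@2
Step 3: thread A executes A1 (x = x). Shared: x=-2. PCs: A@1 B@2
Step 4: thread B executes B3 (x = x + 3). Shared: x=1. PCs: A@1 B@3
Step 5: thread B executes B4 (x = x - 3). Shared: x=-2. PCs: A@1 B@4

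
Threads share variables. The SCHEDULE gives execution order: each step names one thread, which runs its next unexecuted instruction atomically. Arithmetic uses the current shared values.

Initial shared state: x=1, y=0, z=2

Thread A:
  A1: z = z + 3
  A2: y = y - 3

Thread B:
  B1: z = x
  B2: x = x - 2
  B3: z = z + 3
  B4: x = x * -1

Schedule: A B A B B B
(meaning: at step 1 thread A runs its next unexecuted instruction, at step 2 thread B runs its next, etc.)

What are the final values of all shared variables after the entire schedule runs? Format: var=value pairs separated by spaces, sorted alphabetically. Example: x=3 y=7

Step 1: thread A executes A1 (z = z + 3). Shared: x=1 y=0 z=5. PCs: A@1 B@0
Step 2: thread B executes B1 (z = x). Shared: x=1 y=0 z=1. PCs: A@1 B@1
Step 3: thread A executes A2 (y = y - 3). Shared: x=1 y=-3 z=1. PCs: A@2 B@1
Step 4: thread B executes B2 (x = x - 2). Shared: x=-1 y=-3 z=1. PCs: A@2 B@2
Step 5: thread B executes B3 (z = z + 3). Shared: x=-1 y=-3 z=4. PCs: A@2 B@3
Step 6: thread B executes B4 (x = x * -1). Shared: x=1 y=-3 z=4. PCs: A@2 B@4

Answer: x=1 y=-3 z=4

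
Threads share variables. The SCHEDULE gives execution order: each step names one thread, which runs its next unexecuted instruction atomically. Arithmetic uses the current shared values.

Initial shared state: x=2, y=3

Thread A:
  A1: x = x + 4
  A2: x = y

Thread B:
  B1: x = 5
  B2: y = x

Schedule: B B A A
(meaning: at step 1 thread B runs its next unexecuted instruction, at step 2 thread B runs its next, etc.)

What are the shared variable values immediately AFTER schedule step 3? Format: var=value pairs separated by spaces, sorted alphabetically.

Answer: x=9 y=5

Derivation:
Step 1: thread B executes B1 (x = 5). Shared: x=5 y=3. PCs: A@0 B@1
Step 2: thread B executes B2 (y = x). Shared: x=5 y=5. PCs: A@0 B@2
Step 3: thread A executes A1 (x = x + 4). Shared: x=9 y=5. PCs: A@1 B@2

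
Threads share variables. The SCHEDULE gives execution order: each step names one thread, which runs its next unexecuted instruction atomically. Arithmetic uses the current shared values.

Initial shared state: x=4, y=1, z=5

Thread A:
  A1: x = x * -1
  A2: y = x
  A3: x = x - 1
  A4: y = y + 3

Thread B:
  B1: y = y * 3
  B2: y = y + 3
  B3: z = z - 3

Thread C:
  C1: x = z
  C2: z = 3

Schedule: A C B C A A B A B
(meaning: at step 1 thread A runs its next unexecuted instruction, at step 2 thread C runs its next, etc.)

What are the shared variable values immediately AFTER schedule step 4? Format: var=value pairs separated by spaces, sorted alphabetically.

Answer: x=5 y=3 z=3

Derivation:
Step 1: thread A executes A1 (x = x * -1). Shared: x=-4 y=1 z=5. PCs: A@1 B@0 C@0
Step 2: thread C executes C1 (x = z). Shared: x=5 y=1 z=5. PCs: A@1 B@0 C@1
Step 3: thread B executes B1 (y = y * 3). Shared: x=5 y=3 z=5. PCs: A@1 B@1 C@1
Step 4: thread C executes C2 (z = 3). Shared: x=5 y=3 z=3. PCs: A@1 B@1 C@2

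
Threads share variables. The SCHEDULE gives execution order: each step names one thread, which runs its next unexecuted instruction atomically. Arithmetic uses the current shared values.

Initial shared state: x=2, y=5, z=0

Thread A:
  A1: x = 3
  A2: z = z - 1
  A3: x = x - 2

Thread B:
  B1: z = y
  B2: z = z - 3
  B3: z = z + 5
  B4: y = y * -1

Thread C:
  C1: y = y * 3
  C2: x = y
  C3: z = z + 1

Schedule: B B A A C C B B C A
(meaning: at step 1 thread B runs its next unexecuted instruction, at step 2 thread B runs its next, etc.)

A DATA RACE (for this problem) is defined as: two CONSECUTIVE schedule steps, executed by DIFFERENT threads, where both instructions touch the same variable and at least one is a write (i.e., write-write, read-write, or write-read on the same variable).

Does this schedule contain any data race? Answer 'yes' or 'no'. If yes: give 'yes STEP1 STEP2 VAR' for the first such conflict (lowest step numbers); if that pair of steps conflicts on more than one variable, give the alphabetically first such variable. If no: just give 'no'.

Steps 1,2: same thread (B). No race.
Steps 2,3: B(r=z,w=z) vs A(r=-,w=x). No conflict.
Steps 3,4: same thread (A). No race.
Steps 4,5: A(r=z,w=z) vs C(r=y,w=y). No conflict.
Steps 5,6: same thread (C). No race.
Steps 6,7: C(r=y,w=x) vs B(r=z,w=z). No conflict.
Steps 7,8: same thread (B). No race.
Steps 8,9: B(r=y,w=y) vs C(r=z,w=z). No conflict.
Steps 9,10: C(r=z,w=z) vs A(r=x,w=x). No conflict.

Answer: no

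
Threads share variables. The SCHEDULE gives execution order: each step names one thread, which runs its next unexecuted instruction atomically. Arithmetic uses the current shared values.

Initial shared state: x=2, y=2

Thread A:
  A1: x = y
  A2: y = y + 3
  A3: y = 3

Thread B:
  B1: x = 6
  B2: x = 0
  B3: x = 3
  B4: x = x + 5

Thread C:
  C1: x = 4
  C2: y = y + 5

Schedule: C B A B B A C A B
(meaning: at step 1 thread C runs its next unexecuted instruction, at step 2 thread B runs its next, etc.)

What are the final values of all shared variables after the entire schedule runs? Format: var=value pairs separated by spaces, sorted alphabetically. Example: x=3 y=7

Answer: x=8 y=3

Derivation:
Step 1: thread C executes C1 (x = 4). Shared: x=4 y=2. PCs: A@0 B@0 C@1
Step 2: thread B executes B1 (x = 6). Shared: x=6 y=2. PCs: A@0 B@1 C@1
Step 3: thread A executes A1 (x = y). Shared: x=2 y=2. PCs: A@1 B@1 C@1
Step 4: thread B executes B2 (x = 0). Shared: x=0 y=2. PCs: A@1 B@2 C@1
Step 5: thread B executes B3 (x = 3). Shared: x=3 y=2. PCs: A@1 B@3 C@1
Step 6: thread A executes A2 (y = y + 3). Shared: x=3 y=5. PCs: A@2 B@3 C@1
Step 7: thread C executes C2 (y = y + 5). Shared: x=3 y=10. PCs: A@2 B@3 C@2
Step 8: thread A executes A3 (y = 3). Shared: x=3 y=3. PCs: A@3 B@3 C@2
Step 9: thread B executes B4 (x = x + 5). Shared: x=8 y=3. PCs: A@3 B@4 C@2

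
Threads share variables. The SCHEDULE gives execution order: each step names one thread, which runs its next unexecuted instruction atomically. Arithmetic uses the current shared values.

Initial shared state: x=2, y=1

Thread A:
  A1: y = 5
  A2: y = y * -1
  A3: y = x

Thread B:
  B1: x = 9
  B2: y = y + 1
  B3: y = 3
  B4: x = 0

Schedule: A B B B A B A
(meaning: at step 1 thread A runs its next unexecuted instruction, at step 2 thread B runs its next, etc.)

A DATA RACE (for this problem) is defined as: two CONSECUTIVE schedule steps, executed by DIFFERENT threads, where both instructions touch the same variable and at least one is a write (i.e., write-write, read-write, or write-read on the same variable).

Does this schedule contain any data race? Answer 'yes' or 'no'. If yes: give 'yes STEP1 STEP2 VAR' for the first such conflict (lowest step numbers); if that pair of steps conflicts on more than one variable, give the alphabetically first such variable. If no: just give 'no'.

Answer: yes 4 5 y

Derivation:
Steps 1,2: A(r=-,w=y) vs B(r=-,w=x). No conflict.
Steps 2,3: same thread (B). No race.
Steps 3,4: same thread (B). No race.
Steps 4,5: B(y = 3) vs A(y = y * -1). RACE on y (W-W).
Steps 5,6: A(r=y,w=y) vs B(r=-,w=x). No conflict.
Steps 6,7: B(x = 0) vs A(y = x). RACE on x (W-R).
First conflict at steps 4,5.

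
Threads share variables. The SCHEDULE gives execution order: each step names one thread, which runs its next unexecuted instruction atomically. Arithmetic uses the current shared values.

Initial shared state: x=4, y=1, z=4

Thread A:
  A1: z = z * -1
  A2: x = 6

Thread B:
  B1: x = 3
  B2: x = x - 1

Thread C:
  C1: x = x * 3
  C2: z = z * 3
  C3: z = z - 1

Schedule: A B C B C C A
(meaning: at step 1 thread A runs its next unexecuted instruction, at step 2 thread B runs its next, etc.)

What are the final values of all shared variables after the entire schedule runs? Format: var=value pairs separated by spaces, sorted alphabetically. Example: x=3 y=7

Step 1: thread A executes A1 (z = z * -1). Shared: x=4 y=1 z=-4. PCs: A@1 B@0 C@0
Step 2: thread B executes B1 (x = 3). Shared: x=3 y=1 z=-4. PCs: A@1 B@1 C@0
Step 3: thread C executes C1 (x = x * 3). Shared: x=9 y=1 z=-4. PCs: A@1 B@1 C@1
Step 4: thread B executes B2 (x = x - 1). Shared: x=8 y=1 z=-4. PCs: A@1 B@2 C@1
Step 5: thread C executes C2 (z = z * 3). Shared: x=8 y=1 z=-12. PCs: A@1 B@2 C@2
Step 6: thread C executes C3 (z = z - 1). Shared: x=8 y=1 z=-13. PCs: A@1 B@2 C@3
Step 7: thread A executes A2 (x = 6). Shared: x=6 y=1 z=-13. PCs: A@2 B@2 C@3

Answer: x=6 y=1 z=-13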